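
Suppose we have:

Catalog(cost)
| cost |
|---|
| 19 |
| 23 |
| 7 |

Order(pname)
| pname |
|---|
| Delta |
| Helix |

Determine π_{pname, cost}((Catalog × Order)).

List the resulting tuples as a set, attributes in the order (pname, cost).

{(Delta, 19), (Delta, 23), (Delta, 7), (Helix, 19), (Helix, 23), (Helix, 7)}

Catalog × Order: Cartesian product, 3·2 = 6 tuples over (cost, pname).
π_{pname, cost} gives {(Delta, 19), (Delta, 23), (Delta, 7), (Helix, 19), (Helix, 23), (Helix, 7)}.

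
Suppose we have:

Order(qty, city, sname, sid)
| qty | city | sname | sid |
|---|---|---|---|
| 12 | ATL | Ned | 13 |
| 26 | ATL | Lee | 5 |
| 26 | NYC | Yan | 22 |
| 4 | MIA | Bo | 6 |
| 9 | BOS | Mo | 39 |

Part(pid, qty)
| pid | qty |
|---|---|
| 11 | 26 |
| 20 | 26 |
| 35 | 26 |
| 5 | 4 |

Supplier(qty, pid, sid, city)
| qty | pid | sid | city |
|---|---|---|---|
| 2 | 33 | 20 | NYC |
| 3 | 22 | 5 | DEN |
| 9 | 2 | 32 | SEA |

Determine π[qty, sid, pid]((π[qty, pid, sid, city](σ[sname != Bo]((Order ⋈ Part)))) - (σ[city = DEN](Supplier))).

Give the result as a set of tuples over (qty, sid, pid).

{(26, 22, 11), (26, 22, 20), (26, 22, 35), (26, 5, 11), (26, 5, 20), (26, 5, 35)}

Natural join on qty: {(26, ATL, Lee, 5, 11), (26, ATL, Lee, 5, 20), (26, ATL, Lee, 5, 35), (26, NYC, Yan, 22, 11), (26, NYC, Yan, 22, 20), (26, NYC, Yan, 22, 35), (4, MIA, Bo, 6, 5)}
Filtering on sname != Bo leaves {(26, ATL, Lee, 5, 11), (26, ATL, Lee, 5, 20), (26, ATL, Lee, 5, 35), (26, NYC, Yan, 22, 11), (26, NYC, Yan, 22, 20), (26, NYC, Yan, 22, 35)}.
π[qty, pid, sid, city]: project onto (qty, pid, sid, city) → {(26, 11, 22, NYC), (26, 11, 5, ATL), (26, 20, 22, NYC), (26, 20, 5, ATL), (26, 35, 22, NYC), (26, 35, 5, ATL)}
Filtering on city = DEN leaves {(3, 22, 5, DEN)}.
Taking the difference: {(26, 11, 22, NYC), (26, 11, 5, ATL), (26, 20, 22, NYC), (26, 20, 5, ATL), (26, 35, 22, NYC), (26, 35, 5, ATL)}
π[qty, sid, pid]: project onto (qty, sid, pid) → {(26, 22, 11), (26, 22, 20), (26, 22, 35), (26, 5, 11), (26, 5, 20), (26, 5, 35)}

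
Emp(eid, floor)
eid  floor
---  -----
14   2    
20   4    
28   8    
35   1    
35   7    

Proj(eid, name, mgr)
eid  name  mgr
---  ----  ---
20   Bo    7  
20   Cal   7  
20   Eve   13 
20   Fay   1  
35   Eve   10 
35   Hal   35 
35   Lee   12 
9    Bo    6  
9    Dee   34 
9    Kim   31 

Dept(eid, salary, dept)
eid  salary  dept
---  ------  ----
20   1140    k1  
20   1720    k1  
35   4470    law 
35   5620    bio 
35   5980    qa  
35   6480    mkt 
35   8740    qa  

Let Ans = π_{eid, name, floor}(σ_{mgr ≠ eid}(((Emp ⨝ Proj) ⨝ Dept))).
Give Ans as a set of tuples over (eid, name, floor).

{(20, Bo, 4), (20, Cal, 4), (20, Eve, 4), (20, Fay, 4), (35, Eve, 1), (35, Eve, 7), (35, Lee, 1), (35, Lee, 7)}

Natural join on eid: {(20, 4, Bo, 7), (20, 4, Cal, 7), (20, 4, Eve, 13), (20, 4, Fay, 1), (35, 1, Eve, 10), (35, 1, Hal, 35), (35, 1, Lee, 12), (35, 7, Eve, 10), (35, 7, Hal, 35), (35, 7, Lee, 12)}
Natural join on eid: {(20, 4, Bo, 7, 1140, k1), (20, 4, Bo, 7, 1720, k1), (20, 4, Cal, 7, 1140, k1), (20, 4, Cal, 7, 1720, k1), (20, 4, Eve, 13, 1140, k1), (20, 4, Eve, 13, 1720, k1), (20, 4, Fay, 1, 1140, k1), (20, 4, Fay, 1, 1720, k1), (35, 1, Eve, 10, 4470, law), (35, 1, Eve, 10, 5620, bio), (35, 1, Eve, 10, 5980, qa), (35, 1, Eve, 10, 6480, mkt), (35, 1, Eve, 10, 8740, qa), (35, 1, Hal, 35, 4470, law), (35, 1, Hal, 35, 5620, bio), (35, 1, Hal, 35, 5980, qa), (35, 1, Hal, 35, 6480, mkt), (35, 1, Hal, 35, 8740, qa), (35, 1, Lee, 12, 4470, law), (35, 1, Lee, 12, 5620, bio), (35, 1, Lee, 12, 5980, qa), (35, 1, Lee, 12, 6480, mkt), (35, 1, Lee, 12, 8740, qa), (35, 7, Eve, 10, 4470, law), (35, 7, Eve, 10, 5620, bio), (35, 7, Eve, 10, 5980, qa), (35, 7, Eve, 10, 6480, mkt), (35, 7, Eve, 10, 8740, qa), (35, 7, Hal, 35, 4470, law), (35, 7, Hal, 35, 5620, bio), (35, 7, Hal, 35, 5980, qa), (35, 7, Hal, 35, 6480, mkt), (35, 7, Hal, 35, 8740, qa), (35, 7, Lee, 12, 4470, law), (35, 7, Lee, 12, 5620, bio), (35, 7, Lee, 12, 5980, qa), (35, 7, Lee, 12, 6480, mkt), (35, 7, Lee, 12, 8740, qa)}
σ[mgr ≠ eid]: keep tuples satisfying mgr ≠ eid → {(20, 4, Bo, 7, 1140, k1), (20, 4, Bo, 7, 1720, k1), (20, 4, Cal, 7, 1140, k1), (20, 4, Cal, 7, 1720, k1), (20, 4, Eve, 13, 1140, k1), (20, 4, Eve, 13, 1720, k1), (20, 4, Fay, 1, 1140, k1), (20, 4, Fay, 1, 1720, k1), (35, 1, Eve, 10, 4470, law), (35, 1, Eve, 10, 5620, bio), (35, 1, Eve, 10, 5980, qa), (35, 1, Eve, 10, 6480, mkt), (35, 1, Eve, 10, 8740, qa), (35, 1, Lee, 12, 4470, law), (35, 1, Lee, 12, 5620, bio), (35, 1, Lee, 12, 5980, qa), (35, 1, Lee, 12, 6480, mkt), (35, 1, Lee, 12, 8740, qa), (35, 7, Eve, 10, 4470, law), (35, 7, Eve, 10, 5620, bio), (35, 7, Eve, 10, 5980, qa), (35, 7, Eve, 10, 6480, mkt), (35, 7, Eve, 10, 8740, qa), (35, 7, Lee, 12, 4470, law), (35, 7, Lee, 12, 5620, bio), (35, 7, Lee, 12, 5980, qa), (35, 7, Lee, 12, 6480, mkt), (35, 7, Lee, 12, 8740, qa)}
π[eid, name, floor]: project onto (eid, name, floor) (20 duplicate(s) eliminated) → {(20, Bo, 4), (20, Cal, 4), (20, Eve, 4), (20, Fay, 4), (35, Eve, 1), (35, Eve, 7), (35, Lee, 1), (35, Lee, 7)}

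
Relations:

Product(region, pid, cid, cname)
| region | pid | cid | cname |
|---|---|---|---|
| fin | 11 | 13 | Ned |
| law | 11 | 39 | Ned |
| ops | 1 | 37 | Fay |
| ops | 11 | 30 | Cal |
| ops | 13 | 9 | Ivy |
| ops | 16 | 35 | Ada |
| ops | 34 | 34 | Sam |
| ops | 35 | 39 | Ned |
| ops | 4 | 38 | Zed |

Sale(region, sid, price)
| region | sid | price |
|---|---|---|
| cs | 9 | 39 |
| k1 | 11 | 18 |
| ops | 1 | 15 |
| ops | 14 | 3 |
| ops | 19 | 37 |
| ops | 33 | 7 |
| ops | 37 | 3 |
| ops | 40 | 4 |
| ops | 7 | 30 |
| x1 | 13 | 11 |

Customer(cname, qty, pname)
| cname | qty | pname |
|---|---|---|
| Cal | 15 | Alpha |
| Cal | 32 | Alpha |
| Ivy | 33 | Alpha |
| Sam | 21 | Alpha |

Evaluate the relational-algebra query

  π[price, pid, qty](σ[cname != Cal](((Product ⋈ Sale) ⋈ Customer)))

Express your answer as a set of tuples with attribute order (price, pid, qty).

{(15, 13, 33), (15, 34, 21), (3, 13, 33), (3, 34, 21), (30, 13, 33), (30, 34, 21), (37, 13, 33), (37, 34, 21), (4, 13, 33), (4, 34, 21), (7, 13, 33), (7, 34, 21)}

Natural join on region: {(ops, 1, 37, Fay, 1, 15), (ops, 1, 37, Fay, 14, 3), (ops, 1, 37, Fay, 19, 37), (ops, 1, 37, Fay, 33, 7), (ops, 1, 37, Fay, 37, 3), (ops, 1, 37, Fay, 40, 4), (ops, 1, 37, Fay, 7, 30), (ops, 11, 30, Cal, 1, 15), (ops, 11, 30, Cal, 14, 3), (ops, 11, 30, Cal, 19, 37), (ops, 11, 30, Cal, 33, 7), (ops, 11, 30, Cal, 37, 3), (ops, 11, 30, Cal, 40, 4), (ops, 11, 30, Cal, 7, 30), (ops, 13, 9, Ivy, 1, 15), (ops, 13, 9, Ivy, 14, 3), (ops, 13, 9, Ivy, 19, 37), (ops, 13, 9, Ivy, 33, 7), (ops, 13, 9, Ivy, 37, 3), (ops, 13, 9, Ivy, 40, 4), (ops, 13, 9, Ivy, 7, 30), (ops, 16, 35, Ada, 1, 15), (ops, 16, 35, Ada, 14, 3), (ops, 16, 35, Ada, 19, 37), (ops, 16, 35, Ada, 33, 7), (ops, 16, 35, Ada, 37, 3), (ops, 16, 35, Ada, 40, 4), (ops, 16, 35, Ada, 7, 30), (ops, 34, 34, Sam, 1, 15), (ops, 34, 34, Sam, 14, 3), (ops, 34, 34, Sam, 19, 37), (ops, 34, 34, Sam, 33, 7), (ops, 34, 34, Sam, 37, 3), (ops, 34, 34, Sam, 40, 4), (ops, 34, 34, Sam, 7, 30), (ops, 35, 39, Ned, 1, 15), (ops, 35, 39, Ned, 14, 3), (ops, 35, 39, Ned, 19, 37), (ops, 35, 39, Ned, 33, 7), (ops, 35, 39, Ned, 37, 3), (ops, 35, 39, Ned, 40, 4), (ops, 35, 39, Ned, 7, 30), (ops, 4, 38, Zed, 1, 15), (ops, 4, 38, Zed, 14, 3), (ops, 4, 38, Zed, 19, 37), (ops, 4, 38, Zed, 33, 7), (ops, 4, 38, Zed, 37, 3), (ops, 4, 38, Zed, 40, 4), (ops, 4, 38, Zed, 7, 30)}
Natural join on cname: {(ops, 11, 30, Cal, 1, 15, 15, Alpha), (ops, 11, 30, Cal, 1, 15, 32, Alpha), (ops, 11, 30, Cal, 14, 3, 15, Alpha), (ops, 11, 30, Cal, 14, 3, 32, Alpha), (ops, 11, 30, Cal, 19, 37, 15, Alpha), (ops, 11, 30, Cal, 19, 37, 32, Alpha), (ops, 11, 30, Cal, 33, 7, 15, Alpha), (ops, 11, 30, Cal, 33, 7, 32, Alpha), (ops, 11, 30, Cal, 37, 3, 15, Alpha), (ops, 11, 30, Cal, 37, 3, 32, Alpha), (ops, 11, 30, Cal, 40, 4, 15, Alpha), (ops, 11, 30, Cal, 40, 4, 32, Alpha), (ops, 11, 30, Cal, 7, 30, 15, Alpha), (ops, 11, 30, Cal, 7, 30, 32, Alpha), (ops, 13, 9, Ivy, 1, 15, 33, Alpha), (ops, 13, 9, Ivy, 14, 3, 33, Alpha), (ops, 13, 9, Ivy, 19, 37, 33, Alpha), (ops, 13, 9, Ivy, 33, 7, 33, Alpha), (ops, 13, 9, Ivy, 37, 3, 33, Alpha), (ops, 13, 9, Ivy, 40, 4, 33, Alpha), (ops, 13, 9, Ivy, 7, 30, 33, Alpha), (ops, 34, 34, Sam, 1, 15, 21, Alpha), (ops, 34, 34, Sam, 14, 3, 21, Alpha), (ops, 34, 34, Sam, 19, 37, 21, Alpha), (ops, 34, 34, Sam, 33, 7, 21, Alpha), (ops, 34, 34, Sam, 37, 3, 21, Alpha), (ops, 34, 34, Sam, 40, 4, 21, Alpha), (ops, 34, 34, Sam, 7, 30, 21, Alpha)}
σ[cname != Cal]: keep tuples satisfying cname != Cal → {(ops, 13, 9, Ivy, 1, 15, 33, Alpha), (ops, 13, 9, Ivy, 14, 3, 33, Alpha), (ops, 13, 9, Ivy, 19, 37, 33, Alpha), (ops, 13, 9, Ivy, 33, 7, 33, Alpha), (ops, 13, 9, Ivy, 37, 3, 33, Alpha), (ops, 13, 9, Ivy, 40, 4, 33, Alpha), (ops, 13, 9, Ivy, 7, 30, 33, Alpha), (ops, 34, 34, Sam, 1, 15, 21, Alpha), (ops, 34, 34, Sam, 14, 3, 21, Alpha), (ops, 34, 34, Sam, 19, 37, 21, Alpha), (ops, 34, 34, Sam, 33, 7, 21, Alpha), (ops, 34, 34, Sam, 37, 3, 21, Alpha), (ops, 34, 34, Sam, 40, 4, 21, Alpha), (ops, 34, 34, Sam, 7, 30, 21, Alpha)}
π_{price, pid, qty} gives {(15, 13, 33), (15, 34, 21), (3, 13, 33), (3, 34, 21), (30, 13, 33), (30, 34, 21), (37, 13, 33), (37, 34, 21), (4, 13, 33), (4, 34, 21), (7, 13, 33), (7, 34, 21)} (2 duplicate(s) eliminated).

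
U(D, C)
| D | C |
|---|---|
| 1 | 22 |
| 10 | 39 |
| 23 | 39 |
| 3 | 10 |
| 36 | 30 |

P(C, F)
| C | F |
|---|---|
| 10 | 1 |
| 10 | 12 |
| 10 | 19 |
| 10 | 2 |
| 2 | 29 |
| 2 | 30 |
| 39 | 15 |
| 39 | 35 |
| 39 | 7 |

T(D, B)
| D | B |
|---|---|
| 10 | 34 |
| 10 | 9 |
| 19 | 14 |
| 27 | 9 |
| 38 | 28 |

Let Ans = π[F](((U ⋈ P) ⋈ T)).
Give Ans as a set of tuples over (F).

{15, 35, 7}

Joining U and P on C yields {(10, 39, 15), (10, 39, 35), (10, 39, 7), (23, 39, 15), (23, 39, 35), (23, 39, 7), (3, 10, 1), (3, 10, 12), (3, 10, 19), (3, 10, 2)}.
Joining (U ⋈ P) and T on D yields {(10, 39, 15, 34), (10, 39, 15, 9), (10, 39, 35, 34), (10, 39, 35, 9), (10, 39, 7, 34), (10, 39, 7, 9)}.
Projecting to F (3 duplicate(s) eliminated): {15, 35, 7}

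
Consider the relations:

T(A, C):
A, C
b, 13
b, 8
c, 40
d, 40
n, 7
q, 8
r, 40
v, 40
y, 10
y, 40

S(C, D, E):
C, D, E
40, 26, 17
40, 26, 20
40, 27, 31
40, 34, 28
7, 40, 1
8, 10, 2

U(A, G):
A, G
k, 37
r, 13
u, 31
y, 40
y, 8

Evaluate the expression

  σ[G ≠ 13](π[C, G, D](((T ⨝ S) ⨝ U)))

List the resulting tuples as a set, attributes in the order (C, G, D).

Joining T and S on C yields {(b, 8, 10, 2), (c, 40, 26, 17), (c, 40, 26, 20), (c, 40, 27, 31), (c, 40, 34, 28), (d, 40, 26, 17), (d, 40, 26, 20), (d, 40, 27, 31), (d, 40, 34, 28), (n, 7, 40, 1), (q, 8, 10, 2), (r, 40, 26, 17), (r, 40, 26, 20), (r, 40, 27, 31), (r, 40, 34, 28), (v, 40, 26, 17), (v, 40, 26, 20), (v, 40, 27, 31), (v, 40, 34, 28), (y, 40, 26, 17), (y, 40, 26, 20), (y, 40, 27, 31), (y, 40, 34, 28)}.
Joining (T ⨝ S) and U on A yields {(r, 40, 26, 17, 13), (r, 40, 26, 20, 13), (r, 40, 27, 31, 13), (r, 40, 34, 28, 13), (y, 40, 26, 17, 40), (y, 40, 26, 17, 8), (y, 40, 26, 20, 40), (y, 40, 26, 20, 8), (y, 40, 27, 31, 40), (y, 40, 27, 31, 8), (y, 40, 34, 28, 40), (y, 40, 34, 28, 8)}.
π[C, G, D]: project onto (C, G, D) (3 duplicate(s) eliminated) → {(40, 13, 26), (40, 13, 27), (40, 13, 34), (40, 40, 26), (40, 40, 27), (40, 40, 34), (40, 8, 26), (40, 8, 27), (40, 8, 34)}
Apply σ_{G ≠ 13}; surviving tuples: {(40, 40, 26), (40, 40, 27), (40, 40, 34), (40, 8, 26), (40, 8, 27), (40, 8, 34)}

{(40, 40, 26), (40, 40, 27), (40, 40, 34), (40, 8, 26), (40, 8, 27), (40, 8, 34)}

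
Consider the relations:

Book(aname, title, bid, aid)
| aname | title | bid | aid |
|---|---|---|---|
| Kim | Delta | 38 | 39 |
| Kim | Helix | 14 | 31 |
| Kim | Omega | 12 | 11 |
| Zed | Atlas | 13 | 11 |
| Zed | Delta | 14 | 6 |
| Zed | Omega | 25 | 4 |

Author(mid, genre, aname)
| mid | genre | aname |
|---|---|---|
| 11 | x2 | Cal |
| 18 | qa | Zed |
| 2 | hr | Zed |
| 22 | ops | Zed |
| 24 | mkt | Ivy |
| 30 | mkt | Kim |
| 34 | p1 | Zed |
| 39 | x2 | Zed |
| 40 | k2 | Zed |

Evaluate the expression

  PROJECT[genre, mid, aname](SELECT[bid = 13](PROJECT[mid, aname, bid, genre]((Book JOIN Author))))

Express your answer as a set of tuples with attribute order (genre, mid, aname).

{(hr, 2, Zed), (k2, 40, Zed), (ops, 22, Zed), (p1, 34, Zed), (qa, 18, Zed), (x2, 39, Zed)}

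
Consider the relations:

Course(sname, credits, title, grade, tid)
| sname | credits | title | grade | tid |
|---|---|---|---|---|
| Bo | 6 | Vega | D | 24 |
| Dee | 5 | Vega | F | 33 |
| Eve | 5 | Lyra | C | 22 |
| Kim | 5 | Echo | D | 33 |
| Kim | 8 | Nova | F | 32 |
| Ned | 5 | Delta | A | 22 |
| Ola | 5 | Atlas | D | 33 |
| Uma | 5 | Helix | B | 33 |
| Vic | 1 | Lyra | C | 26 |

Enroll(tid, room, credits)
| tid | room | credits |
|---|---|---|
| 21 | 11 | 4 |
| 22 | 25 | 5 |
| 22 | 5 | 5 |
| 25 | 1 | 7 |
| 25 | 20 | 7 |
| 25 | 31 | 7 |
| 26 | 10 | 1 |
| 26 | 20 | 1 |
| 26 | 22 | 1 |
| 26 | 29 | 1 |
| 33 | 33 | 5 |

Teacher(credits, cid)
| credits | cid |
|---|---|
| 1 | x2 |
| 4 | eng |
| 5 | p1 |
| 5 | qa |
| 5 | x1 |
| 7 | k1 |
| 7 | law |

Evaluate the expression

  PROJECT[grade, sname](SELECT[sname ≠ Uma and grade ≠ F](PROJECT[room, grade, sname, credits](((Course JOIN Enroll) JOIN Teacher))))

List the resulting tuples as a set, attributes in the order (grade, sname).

Course ⋈ Enroll (natural join on credits, tid): {(Dee, 5, Vega, F, 33, 33), (Eve, 5, Lyra, C, 22, 25), (Eve, 5, Lyra, C, 22, 5), (Kim, 5, Echo, D, 33, 33), (Ned, 5, Delta, A, 22, 25), (Ned, 5, Delta, A, 22, 5), (Ola, 5, Atlas, D, 33, 33), (Uma, 5, Helix, B, 33, 33), (Vic, 1, Lyra, C, 26, 10), (Vic, 1, Lyra, C, 26, 20), (Vic, 1, Lyra, C, 26, 22), (Vic, 1, Lyra, C, 26, 29)}
(Course JOIN Enroll) ⋈ Teacher (natural join on credits): {(Dee, 5, Vega, F, 33, 33, p1), (Dee, 5, Vega, F, 33, 33, qa), (Dee, 5, Vega, F, 33, 33, x1), (Eve, 5, Lyra, C, 22, 25, p1), (Eve, 5, Lyra, C, 22, 25, qa), (Eve, 5, Lyra, C, 22, 25, x1), (Eve, 5, Lyra, C, 22, 5, p1), (Eve, 5, Lyra, C, 22, 5, qa), (Eve, 5, Lyra, C, 22, 5, x1), (Kim, 5, Echo, D, 33, 33, p1), (Kim, 5, Echo, D, 33, 33, qa), (Kim, 5, Echo, D, 33, 33, x1), (Ned, 5, Delta, A, 22, 25, p1), (Ned, 5, Delta, A, 22, 25, qa), (Ned, 5, Delta, A, 22, 25, x1), (Ned, 5, Delta, A, 22, 5, p1), (Ned, 5, Delta, A, 22, 5, qa), (Ned, 5, Delta, A, 22, 5, x1), (Ola, 5, Atlas, D, 33, 33, p1), (Ola, 5, Atlas, D, 33, 33, qa), (Ola, 5, Atlas, D, 33, 33, x1), (Uma, 5, Helix, B, 33, 33, p1), (Uma, 5, Helix, B, 33, 33, qa), (Uma, 5, Helix, B, 33, 33, x1), (Vic, 1, Lyra, C, 26, 10, x2), (Vic, 1, Lyra, C, 26, 20, x2), (Vic, 1, Lyra, C, 26, 22, x2), (Vic, 1, Lyra, C, 26, 29, x2)}
π_{room, grade, sname, credits} gives {(10, C, Vic, 1), (20, C, Vic, 1), (22, C, Vic, 1), (25, A, Ned, 5), (25, C, Eve, 5), (29, C, Vic, 1), (33, B, Uma, 5), (33, D, Kim, 5), (33, D, Ola, 5), (33, F, Dee, 5), (5, A, Ned, 5), (5, C, Eve, 5)} (16 duplicate(s) eliminated).
Filtering on sname ≠ Uma and grade ≠ F leaves {(10, C, Vic, 1), (20, C, Vic, 1), (22, C, Vic, 1), (25, A, Ned, 5), (25, C, Eve, 5), (29, C, Vic, 1), (33, D, Kim, 5), (33, D, Ola, 5), (5, A, Ned, 5), (5, C, Eve, 5)}.
π_{grade, sname} gives {(A, Ned), (C, Eve), (C, Vic), (D, Kim), (D, Ola)} (5 duplicate(s) eliminated).

{(A, Ned), (C, Eve), (C, Vic), (D, Kim), (D, Ola)}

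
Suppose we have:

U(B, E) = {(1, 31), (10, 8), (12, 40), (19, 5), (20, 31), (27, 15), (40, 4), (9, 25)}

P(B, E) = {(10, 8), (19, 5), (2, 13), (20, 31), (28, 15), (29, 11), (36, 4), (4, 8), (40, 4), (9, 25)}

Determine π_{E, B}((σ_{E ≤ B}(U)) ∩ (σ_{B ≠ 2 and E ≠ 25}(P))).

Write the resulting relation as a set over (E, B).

{(4, 40), (5, 19), (8, 10)}

Apply σ_{E ≤ B}; surviving tuples: {(10, 8), (19, 5), (27, 15), (40, 4)}
Apply σ_{B ≠ 2 and E ≠ 25}; surviving tuples: {(10, 8), (19, 5), (20, 31), (28, 15), (29, 11), (36, 4), (4, 8), (40, 4)}
Taking the intersection: {(10, 8), (19, 5), (40, 4)}
Projecting to E, B: {(4, 40), (5, 19), (8, 10)}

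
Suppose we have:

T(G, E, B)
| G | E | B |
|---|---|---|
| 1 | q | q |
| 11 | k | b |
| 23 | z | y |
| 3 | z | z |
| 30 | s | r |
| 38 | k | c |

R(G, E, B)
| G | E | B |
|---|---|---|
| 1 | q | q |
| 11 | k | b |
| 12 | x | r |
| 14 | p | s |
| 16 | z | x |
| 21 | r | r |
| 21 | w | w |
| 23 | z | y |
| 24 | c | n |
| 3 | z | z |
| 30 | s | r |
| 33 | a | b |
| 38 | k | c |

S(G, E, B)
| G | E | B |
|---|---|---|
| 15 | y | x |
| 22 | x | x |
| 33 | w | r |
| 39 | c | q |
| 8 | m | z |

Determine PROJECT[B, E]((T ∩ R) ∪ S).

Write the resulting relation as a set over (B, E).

{(b, k), (c, k), (q, c), (q, q), (r, s), (r, w), (x, x), (x, y), (y, z), (z, m), (z, z)}

Set intersection of the two operands is {(1, q, q), (11, k, b), (23, z, y), (3, z, z), (30, s, r), (38, k, c)}.
Set union of the two operands is {(1, q, q), (11, k, b), (15, y, x), (22, x, x), (23, z, y), (3, z, z), (30, s, r), (33, w, r), (38, k, c), (39, c, q), (8, m, z)}.
π[B, E]: project onto (B, E) → {(b, k), (c, k), (q, c), (q, q), (r, s), (r, w), (x, x), (x, y), (y, z), (z, m), (z, z)}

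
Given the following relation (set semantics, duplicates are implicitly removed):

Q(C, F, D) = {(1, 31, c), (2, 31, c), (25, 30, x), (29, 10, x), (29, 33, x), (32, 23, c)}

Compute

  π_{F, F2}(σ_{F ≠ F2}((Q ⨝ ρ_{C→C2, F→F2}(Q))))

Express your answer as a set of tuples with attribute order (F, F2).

{(10, 30), (10, 33), (23, 31), (30, 10), (30, 33), (31, 23), (33, 10), (33, 30)}

ρ[C→C2, F→F2]: schema becomes (C2, F2, D); tuples unchanged.
Q ⋈ ρ_{C→C2, F→F2}(Q) (natural join on D): {(1, 31, c, 1, 31), (1, 31, c, 2, 31), (1, 31, c, 32, 23), (2, 31, c, 1, 31), (2, 31, c, 2, 31), (2, 31, c, 32, 23), (25, 30, x, 25, 30), (25, 30, x, 29, 10), (25, 30, x, 29, 33), (29, 10, x, 25, 30), (29, 10, x, 29, 10), (29, 10, x, 29, 33), (29, 33, x, 25, 30), (29, 33, x, 29, 10), (29, 33, x, 29, 33), (32, 23, c, 1, 31), (32, 23, c, 2, 31), (32, 23, c, 32, 23)}
Selection F ≠ F2: {(1, 31, c, 32, 23), (2, 31, c, 32, 23), (25, 30, x, 29, 10), (25, 30, x, 29, 33), (29, 10, x, 25, 30), (29, 10, x, 29, 33), (29, 33, x, 25, 30), (29, 33, x, 29, 10), (32, 23, c, 1, 31), (32, 23, c, 2, 31)}
Projecting to F, F2 (2 duplicate(s) eliminated): {(10, 30), (10, 33), (23, 31), (30, 10), (30, 33), (31, 23), (33, 10), (33, 30)}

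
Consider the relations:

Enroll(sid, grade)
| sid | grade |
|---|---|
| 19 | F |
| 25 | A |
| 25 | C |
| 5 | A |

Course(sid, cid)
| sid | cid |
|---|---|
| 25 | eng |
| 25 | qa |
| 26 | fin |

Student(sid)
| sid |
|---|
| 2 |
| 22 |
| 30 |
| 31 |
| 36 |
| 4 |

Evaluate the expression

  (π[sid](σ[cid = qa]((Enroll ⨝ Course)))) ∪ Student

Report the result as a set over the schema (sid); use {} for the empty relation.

{2, 22, 25, 30, 31, 36, 4}

Enroll ⋈ Course (natural join on sid): {(25, A, eng), (25, A, qa), (25, C, eng), (25, C, qa)}
Apply σ_{cid = qa}; surviving tuples: {(25, A, qa), (25, C, qa)}
Projecting to sid (1 duplicate(s) eliminated): {25}
Union: {25} with {2, 22, 30, 31, 36, 4} → {2, 22, 25, 30, 31, 36, 4}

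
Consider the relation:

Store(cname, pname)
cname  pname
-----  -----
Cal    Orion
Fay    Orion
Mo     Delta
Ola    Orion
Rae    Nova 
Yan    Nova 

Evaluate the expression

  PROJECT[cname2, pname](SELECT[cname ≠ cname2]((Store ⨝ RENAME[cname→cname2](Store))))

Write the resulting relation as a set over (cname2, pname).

ρ[cname→cname2]: schema becomes (cname2, pname); tuples unchanged.
Natural join on pname: {(Cal, Orion, Cal), (Cal, Orion, Fay), (Cal, Orion, Ola), (Fay, Orion, Cal), (Fay, Orion, Fay), (Fay, Orion, Ola), (Mo, Delta, Mo), (Ola, Orion, Cal), (Ola, Orion, Fay), (Ola, Orion, Ola), (Rae, Nova, Rae), (Rae, Nova, Yan), (Yan, Nova, Rae), (Yan, Nova, Yan)}
σ[cname ≠ cname2]: keep tuples satisfying cname ≠ cname2 → {(Cal, Orion, Fay), (Cal, Orion, Ola), (Fay, Orion, Cal), (Fay, Orion, Ola), (Ola, Orion, Cal), (Ola, Orion, Fay), (Rae, Nova, Yan), (Yan, Nova, Rae)}
Projecting to cname2, pname (3 duplicate(s) eliminated): {(Cal, Orion), (Fay, Orion), (Ola, Orion), (Rae, Nova), (Yan, Nova)}

{(Cal, Orion), (Fay, Orion), (Ola, Orion), (Rae, Nova), (Yan, Nova)}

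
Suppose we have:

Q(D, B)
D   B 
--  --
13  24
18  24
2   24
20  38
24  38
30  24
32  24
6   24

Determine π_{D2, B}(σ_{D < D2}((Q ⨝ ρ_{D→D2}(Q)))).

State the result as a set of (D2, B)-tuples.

{(13, 24), (18, 24), (24, 38), (30, 24), (32, 24), (6, 24)}

ρ[D→D2]: schema becomes (D2, B); tuples unchanged.
Natural join on B: {(13, 24, 13), (13, 24, 18), (13, 24, 2), (13, 24, 30), (13, 24, 32), (13, 24, 6), (18, 24, 13), (18, 24, 18), (18, 24, 2), (18, 24, 30), (18, 24, 32), (18, 24, 6), (2, 24, 13), (2, 24, 18), (2, 24, 2), (2, 24, 30), (2, 24, 32), (2, 24, 6), (20, 38, 20), (20, 38, 24), (24, 38, 20), (24, 38, 24), (30, 24, 13), (30, 24, 18), (30, 24, 2), (30, 24, 30), (30, 24, 32), (30, 24, 6), (32, 24, 13), (32, 24, 18), (32, 24, 2), (32, 24, 30), (32, 24, 32), (32, 24, 6), (6, 24, 13), (6, 24, 18), (6, 24, 2), (6, 24, 30), (6, 24, 32), (6, 24, 6)}
Apply σ_{D < D2}; surviving tuples: {(13, 24, 18), (13, 24, 30), (13, 24, 32), (18, 24, 30), (18, 24, 32), (2, 24, 13), (2, 24, 18), (2, 24, 30), (2, 24, 32), (2, 24, 6), (20, 38, 24), (30, 24, 32), (6, 24, 13), (6, 24, 18), (6, 24, 30), (6, 24, 32)}
π_{D2, B} gives {(13, 24), (18, 24), (24, 38), (30, 24), (32, 24), (6, 24)} (10 duplicate(s) eliminated).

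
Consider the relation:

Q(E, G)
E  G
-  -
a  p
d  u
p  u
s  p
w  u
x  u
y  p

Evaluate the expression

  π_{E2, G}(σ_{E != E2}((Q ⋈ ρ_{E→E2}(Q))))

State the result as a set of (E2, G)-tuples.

ρ[E→E2]: schema becomes (E2, G); tuples unchanged.
Q ⋈ ρ_{E→E2}(Q) (natural join on G): {(a, p, a), (a, p, s), (a, p, y), (d, u, d), (d, u, p), (d, u, w), (d, u, x), (p, u, d), (p, u, p), (p, u, w), (p, u, x), (s, p, a), (s, p, s), (s, p, y), (w, u, d), (w, u, p), (w, u, w), (w, u, x), (x, u, d), (x, u, p), (x, u, w), (x, u, x), (y, p, a), (y, p, s), (y, p, y)}
Filtering on E != E2 leaves {(a, p, s), (a, p, y), (d, u, p), (d, u, w), (d, u, x), (p, u, d), (p, u, w), (p, u, x), (s, p, a), (s, p, y), (w, u, d), (w, u, p), (w, u, x), (x, u, d), (x, u, p), (x, u, w), (y, p, a), (y, p, s)}.
Keep only column(s) E2, G (11 duplicate(s) eliminated): {(a, p), (d, u), (p, u), (s, p), (w, u), (x, u), (y, p)}

{(a, p), (d, u), (p, u), (s, p), (w, u), (x, u), (y, p)}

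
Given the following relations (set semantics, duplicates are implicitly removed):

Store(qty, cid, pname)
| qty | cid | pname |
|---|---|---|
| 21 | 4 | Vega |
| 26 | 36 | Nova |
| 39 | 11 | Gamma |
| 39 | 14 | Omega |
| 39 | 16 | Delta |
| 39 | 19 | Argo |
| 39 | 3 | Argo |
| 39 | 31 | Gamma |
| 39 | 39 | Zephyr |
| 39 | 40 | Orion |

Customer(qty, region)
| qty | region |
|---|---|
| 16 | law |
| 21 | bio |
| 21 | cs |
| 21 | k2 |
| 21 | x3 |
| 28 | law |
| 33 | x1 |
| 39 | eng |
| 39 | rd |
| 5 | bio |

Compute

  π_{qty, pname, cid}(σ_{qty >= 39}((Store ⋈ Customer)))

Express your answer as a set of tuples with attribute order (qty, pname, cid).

Natural join on qty: {(21, 4, Vega, bio), (21, 4, Vega, cs), (21, 4, Vega, k2), (21, 4, Vega, x3), (39, 11, Gamma, eng), (39, 11, Gamma, rd), (39, 14, Omega, eng), (39, 14, Omega, rd), (39, 16, Delta, eng), (39, 16, Delta, rd), (39, 19, Argo, eng), (39, 19, Argo, rd), (39, 3, Argo, eng), (39, 3, Argo, rd), (39, 31, Gamma, eng), (39, 31, Gamma, rd), (39, 39, Zephyr, eng), (39, 39, Zephyr, rd), (39, 40, Orion, eng), (39, 40, Orion, rd)}
Selection qty >= 39: {(39, 11, Gamma, eng), (39, 11, Gamma, rd), (39, 14, Omega, eng), (39, 14, Omega, rd), (39, 16, Delta, eng), (39, 16, Delta, rd), (39, 19, Argo, eng), (39, 19, Argo, rd), (39, 3, Argo, eng), (39, 3, Argo, rd), (39, 31, Gamma, eng), (39, 31, Gamma, rd), (39, 39, Zephyr, eng), (39, 39, Zephyr, rd), (39, 40, Orion, eng), (39, 40, Orion, rd)}
Keep only column(s) qty, pname, cid (8 duplicate(s) eliminated): {(39, Argo, 19), (39, Argo, 3), (39, Delta, 16), (39, Gamma, 11), (39, Gamma, 31), (39, Omega, 14), (39, Orion, 40), (39, Zephyr, 39)}

{(39, Argo, 19), (39, Argo, 3), (39, Delta, 16), (39, Gamma, 11), (39, Gamma, 31), (39, Omega, 14), (39, Orion, 40), (39, Zephyr, 39)}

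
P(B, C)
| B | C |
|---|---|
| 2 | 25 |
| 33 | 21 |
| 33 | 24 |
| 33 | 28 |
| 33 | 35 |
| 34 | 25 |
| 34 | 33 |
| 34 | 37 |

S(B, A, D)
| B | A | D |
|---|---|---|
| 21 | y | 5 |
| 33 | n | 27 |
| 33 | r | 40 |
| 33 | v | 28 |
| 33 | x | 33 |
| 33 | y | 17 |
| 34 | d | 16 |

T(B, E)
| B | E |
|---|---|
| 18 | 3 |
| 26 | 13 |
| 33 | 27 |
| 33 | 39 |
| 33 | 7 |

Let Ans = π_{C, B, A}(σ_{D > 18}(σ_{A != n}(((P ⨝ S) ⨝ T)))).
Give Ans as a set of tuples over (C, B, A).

{(21, 33, r), (21, 33, v), (21, 33, x), (24, 33, r), (24, 33, v), (24, 33, x), (28, 33, r), (28, 33, v), (28, 33, x), (35, 33, r), (35, 33, v), (35, 33, x)}

P ⋈ S (natural join on B): {(33, 21, n, 27), (33, 21, r, 40), (33, 21, v, 28), (33, 21, x, 33), (33, 21, y, 17), (33, 24, n, 27), (33, 24, r, 40), (33, 24, v, 28), (33, 24, x, 33), (33, 24, y, 17), (33, 28, n, 27), (33, 28, r, 40), (33, 28, v, 28), (33, 28, x, 33), (33, 28, y, 17), (33, 35, n, 27), (33, 35, r, 40), (33, 35, v, 28), (33, 35, x, 33), (33, 35, y, 17), (34, 25, d, 16), (34, 33, d, 16), (34, 37, d, 16)}
(P ⨝ S) ⋈ T (natural join on B): {(33, 21, n, 27, 27), (33, 21, n, 27, 39), (33, 21, n, 27, 7), (33, 21, r, 40, 27), (33, 21, r, 40, 39), (33, 21, r, 40, 7), (33, 21, v, 28, 27), (33, 21, v, 28, 39), (33, 21, v, 28, 7), (33, 21, x, 33, 27), (33, 21, x, 33, 39), (33, 21, x, 33, 7), (33, 21, y, 17, 27), (33, 21, y, 17, 39), (33, 21, y, 17, 7), (33, 24, n, 27, 27), (33, 24, n, 27, 39), (33, 24, n, 27, 7), (33, 24, r, 40, 27), (33, 24, r, 40, 39), (33, 24, r, 40, 7), (33, 24, v, 28, 27), (33, 24, v, 28, 39), (33, 24, v, 28, 7), (33, 24, x, 33, 27), (33, 24, x, 33, 39), (33, 24, x, 33, 7), (33, 24, y, 17, 27), (33, 24, y, 17, 39), (33, 24, y, 17, 7), (33, 28, n, 27, 27), (33, 28, n, 27, 39), (33, 28, n, 27, 7), (33, 28, r, 40, 27), (33, 28, r, 40, 39), (33, 28, r, 40, 7), (33, 28, v, 28, 27), (33, 28, v, 28, 39), (33, 28, v, 28, 7), (33, 28, x, 33, 27), (33, 28, x, 33, 39), (33, 28, x, 33, 7), (33, 28, y, 17, 27), (33, 28, y, 17, 39), (33, 28, y, 17, 7), (33, 35, n, 27, 27), (33, 35, n, 27, 39), (33, 35, n, 27, 7), (33, 35, r, 40, 27), (33, 35, r, 40, 39), (33, 35, r, 40, 7), (33, 35, v, 28, 27), (33, 35, v, 28, 39), (33, 35, v, 28, 7), (33, 35, x, 33, 27), (33, 35, x, 33, 39), (33, 35, x, 33, 7), (33, 35, y, 17, 27), (33, 35, y, 17, 39), (33, 35, y, 17, 7)}
Filtering on A != n leaves {(33, 21, r, 40, 27), (33, 21, r, 40, 39), (33, 21, r, 40, 7), (33, 21, v, 28, 27), (33, 21, v, 28, 39), (33, 21, v, 28, 7), (33, 21, x, 33, 27), (33, 21, x, 33, 39), (33, 21, x, 33, 7), (33, 21, y, 17, 27), (33, 21, y, 17, 39), (33, 21, y, 17, 7), (33, 24, r, 40, 27), (33, 24, r, 40, 39), (33, 24, r, 40, 7), (33, 24, v, 28, 27), (33, 24, v, 28, 39), (33, 24, v, 28, 7), (33, 24, x, 33, 27), (33, 24, x, 33, 39), (33, 24, x, 33, 7), (33, 24, y, 17, 27), (33, 24, y, 17, 39), (33, 24, y, 17, 7), (33, 28, r, 40, 27), (33, 28, r, 40, 39), (33, 28, r, 40, 7), (33, 28, v, 28, 27), (33, 28, v, 28, 39), (33, 28, v, 28, 7), (33, 28, x, 33, 27), (33, 28, x, 33, 39), (33, 28, x, 33, 7), (33, 28, y, 17, 27), (33, 28, y, 17, 39), (33, 28, y, 17, 7), (33, 35, r, 40, 27), (33, 35, r, 40, 39), (33, 35, r, 40, 7), (33, 35, v, 28, 27), (33, 35, v, 28, 39), (33, 35, v, 28, 7), (33, 35, x, 33, 27), (33, 35, x, 33, 39), (33, 35, x, 33, 7), (33, 35, y, 17, 27), (33, 35, y, 17, 39), (33, 35, y, 17, 7)}.
Filtering on D > 18 leaves {(33, 21, r, 40, 27), (33, 21, r, 40, 39), (33, 21, r, 40, 7), (33, 21, v, 28, 27), (33, 21, v, 28, 39), (33, 21, v, 28, 7), (33, 21, x, 33, 27), (33, 21, x, 33, 39), (33, 21, x, 33, 7), (33, 24, r, 40, 27), (33, 24, r, 40, 39), (33, 24, r, 40, 7), (33, 24, v, 28, 27), (33, 24, v, 28, 39), (33, 24, v, 28, 7), (33, 24, x, 33, 27), (33, 24, x, 33, 39), (33, 24, x, 33, 7), (33, 28, r, 40, 27), (33, 28, r, 40, 39), (33, 28, r, 40, 7), (33, 28, v, 28, 27), (33, 28, v, 28, 39), (33, 28, v, 28, 7), (33, 28, x, 33, 27), (33, 28, x, 33, 39), (33, 28, x, 33, 7), (33, 35, r, 40, 27), (33, 35, r, 40, 39), (33, 35, r, 40, 7), (33, 35, v, 28, 27), (33, 35, v, 28, 39), (33, 35, v, 28, 7), (33, 35, x, 33, 27), (33, 35, x, 33, 39), (33, 35, x, 33, 7)}.
π[C, B, A]: project onto (C, B, A) (24 duplicate(s) eliminated) → {(21, 33, r), (21, 33, v), (21, 33, x), (24, 33, r), (24, 33, v), (24, 33, x), (28, 33, r), (28, 33, v), (28, 33, x), (35, 33, r), (35, 33, v), (35, 33, x)}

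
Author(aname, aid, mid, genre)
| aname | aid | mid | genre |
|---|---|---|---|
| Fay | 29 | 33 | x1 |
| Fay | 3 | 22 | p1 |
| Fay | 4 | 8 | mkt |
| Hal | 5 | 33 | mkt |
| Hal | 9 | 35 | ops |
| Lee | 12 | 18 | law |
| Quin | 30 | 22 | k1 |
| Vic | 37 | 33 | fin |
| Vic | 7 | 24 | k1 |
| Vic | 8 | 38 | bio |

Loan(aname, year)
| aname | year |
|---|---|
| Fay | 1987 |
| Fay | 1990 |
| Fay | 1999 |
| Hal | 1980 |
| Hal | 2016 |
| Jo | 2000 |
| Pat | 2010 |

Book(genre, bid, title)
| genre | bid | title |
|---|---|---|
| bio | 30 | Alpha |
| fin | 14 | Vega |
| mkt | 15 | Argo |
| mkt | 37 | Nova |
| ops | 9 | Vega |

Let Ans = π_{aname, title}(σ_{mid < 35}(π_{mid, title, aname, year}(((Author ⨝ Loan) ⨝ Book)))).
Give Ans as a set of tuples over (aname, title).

Natural join on aname: {(Fay, 29, 33, x1, 1987), (Fay, 29, 33, x1, 1990), (Fay, 29, 33, x1, 1999), (Fay, 3, 22, p1, 1987), (Fay, 3, 22, p1, 1990), (Fay, 3, 22, p1, 1999), (Fay, 4, 8, mkt, 1987), (Fay, 4, 8, mkt, 1990), (Fay, 4, 8, mkt, 1999), (Hal, 5, 33, mkt, 1980), (Hal, 5, 33, mkt, 2016), (Hal, 9, 35, ops, 1980), (Hal, 9, 35, ops, 2016)}
Natural join on genre: {(Fay, 4, 8, mkt, 1987, 15, Argo), (Fay, 4, 8, mkt, 1987, 37, Nova), (Fay, 4, 8, mkt, 1990, 15, Argo), (Fay, 4, 8, mkt, 1990, 37, Nova), (Fay, 4, 8, mkt, 1999, 15, Argo), (Fay, 4, 8, mkt, 1999, 37, Nova), (Hal, 5, 33, mkt, 1980, 15, Argo), (Hal, 5, 33, mkt, 1980, 37, Nova), (Hal, 5, 33, mkt, 2016, 15, Argo), (Hal, 5, 33, mkt, 2016, 37, Nova), (Hal, 9, 35, ops, 1980, 9, Vega), (Hal, 9, 35, ops, 2016, 9, Vega)}
Keep only column(s) mid, title, aname, year: {(33, Argo, Hal, 1980), (33, Argo, Hal, 2016), (33, Nova, Hal, 1980), (33, Nova, Hal, 2016), (35, Vega, Hal, 1980), (35, Vega, Hal, 2016), (8, Argo, Fay, 1987), (8, Argo, Fay, 1990), (8, Argo, Fay, 1999), (8, Nova, Fay, 1987), (8, Nova, Fay, 1990), (8, Nova, Fay, 1999)}
Filtering on mid < 35 leaves {(33, Argo, Hal, 1980), (33, Argo, Hal, 2016), (33, Nova, Hal, 1980), (33, Nova, Hal, 2016), (8, Argo, Fay, 1987), (8, Argo, Fay, 1990), (8, Argo, Fay, 1999), (8, Nova, Fay, 1987), (8, Nova, Fay, 1990), (8, Nova, Fay, 1999)}.
Keep only column(s) aname, title (6 duplicate(s) eliminated): {(Fay, Argo), (Fay, Nova), (Hal, Argo), (Hal, Nova)}

{(Fay, Argo), (Fay, Nova), (Hal, Argo), (Hal, Nova)}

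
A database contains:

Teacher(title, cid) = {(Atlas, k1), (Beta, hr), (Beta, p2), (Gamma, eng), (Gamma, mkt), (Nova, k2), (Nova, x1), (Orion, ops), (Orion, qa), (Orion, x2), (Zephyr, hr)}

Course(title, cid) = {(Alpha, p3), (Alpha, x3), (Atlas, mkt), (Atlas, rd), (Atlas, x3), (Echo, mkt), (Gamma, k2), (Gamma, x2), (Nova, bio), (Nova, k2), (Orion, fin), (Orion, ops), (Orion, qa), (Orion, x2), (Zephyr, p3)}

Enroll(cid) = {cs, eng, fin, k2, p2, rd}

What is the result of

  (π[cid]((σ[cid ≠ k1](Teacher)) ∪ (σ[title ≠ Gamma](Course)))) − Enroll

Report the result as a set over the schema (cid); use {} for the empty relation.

Apply σ_{cid ≠ k1}; surviving tuples: {(Beta, hr), (Beta, p2), (Gamma, eng), (Gamma, mkt), (Nova, k2), (Nova, x1), (Orion, ops), (Orion, qa), (Orion, x2), (Zephyr, hr)}
Apply σ_{title ≠ Gamma}; surviving tuples: {(Alpha, p3), (Alpha, x3), (Atlas, mkt), (Atlas, rd), (Atlas, x3), (Echo, mkt), (Nova, bio), (Nova, k2), (Orion, fin), (Orion, ops), (Orion, qa), (Orion, x2), (Zephyr, p3)}
Taking the union: {(Alpha, p3), (Alpha, x3), (Atlas, mkt), (Atlas, rd), (Atlas, x3), (Beta, hr), (Beta, p2), (Echo, mkt), (Gamma, eng), (Gamma, mkt), (Nova, bio), (Nova, k2), (Nova, x1), (Orion, fin), (Orion, ops), (Orion, qa), (Orion, x2), (Zephyr, hr), (Zephyr, p3)}
π_{cid} gives {bio, eng, fin, hr, k2, mkt, ops, p2, p3, qa, rd, x1, x2, x3} (5 duplicate(s) eliminated).
Taking the difference: {bio, hr, mkt, ops, p3, qa, x1, x2, x3}

{bio, hr, mkt, ops, p3, qa, x1, x2, x3}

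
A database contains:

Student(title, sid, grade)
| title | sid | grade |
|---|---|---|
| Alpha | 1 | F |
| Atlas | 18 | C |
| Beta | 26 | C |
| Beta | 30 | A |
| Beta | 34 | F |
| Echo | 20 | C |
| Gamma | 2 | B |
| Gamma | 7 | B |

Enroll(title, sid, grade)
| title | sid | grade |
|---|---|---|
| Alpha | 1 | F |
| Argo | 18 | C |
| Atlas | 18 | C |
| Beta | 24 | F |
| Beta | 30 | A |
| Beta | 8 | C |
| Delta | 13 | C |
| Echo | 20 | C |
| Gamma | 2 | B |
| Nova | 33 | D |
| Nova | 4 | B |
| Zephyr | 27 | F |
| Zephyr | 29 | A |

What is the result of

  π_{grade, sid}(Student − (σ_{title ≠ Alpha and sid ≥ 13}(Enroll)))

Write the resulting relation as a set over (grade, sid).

Filtering on title ≠ Alpha and sid ≥ 13 leaves {(Argo, 18, C), (Atlas, 18, C), (Beta, 24, F), (Beta, 30, A), (Delta, 13, C), (Echo, 20, C), (Nova, 33, D), (Zephyr, 27, F), (Zephyr, 29, A)}.
Set difference of the two operands is {(Alpha, 1, F), (Beta, 26, C), (Beta, 34, F), (Gamma, 2, B), (Gamma, 7, B)}.
π_{grade, sid} gives {(B, 2), (B, 7), (C, 26), (F, 1), (F, 34)}.

{(B, 2), (B, 7), (C, 26), (F, 1), (F, 34)}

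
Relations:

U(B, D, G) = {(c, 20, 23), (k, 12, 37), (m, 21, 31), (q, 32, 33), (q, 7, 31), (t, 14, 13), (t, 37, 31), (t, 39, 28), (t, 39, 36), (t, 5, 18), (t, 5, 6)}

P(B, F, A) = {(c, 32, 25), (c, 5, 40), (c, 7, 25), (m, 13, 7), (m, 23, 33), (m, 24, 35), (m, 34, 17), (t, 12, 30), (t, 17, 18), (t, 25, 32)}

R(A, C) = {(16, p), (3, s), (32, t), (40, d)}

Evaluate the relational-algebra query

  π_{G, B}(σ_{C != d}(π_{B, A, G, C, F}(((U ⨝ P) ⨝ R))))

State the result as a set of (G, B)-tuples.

{(13, t), (18, t), (28, t), (31, t), (36, t), (6, t)}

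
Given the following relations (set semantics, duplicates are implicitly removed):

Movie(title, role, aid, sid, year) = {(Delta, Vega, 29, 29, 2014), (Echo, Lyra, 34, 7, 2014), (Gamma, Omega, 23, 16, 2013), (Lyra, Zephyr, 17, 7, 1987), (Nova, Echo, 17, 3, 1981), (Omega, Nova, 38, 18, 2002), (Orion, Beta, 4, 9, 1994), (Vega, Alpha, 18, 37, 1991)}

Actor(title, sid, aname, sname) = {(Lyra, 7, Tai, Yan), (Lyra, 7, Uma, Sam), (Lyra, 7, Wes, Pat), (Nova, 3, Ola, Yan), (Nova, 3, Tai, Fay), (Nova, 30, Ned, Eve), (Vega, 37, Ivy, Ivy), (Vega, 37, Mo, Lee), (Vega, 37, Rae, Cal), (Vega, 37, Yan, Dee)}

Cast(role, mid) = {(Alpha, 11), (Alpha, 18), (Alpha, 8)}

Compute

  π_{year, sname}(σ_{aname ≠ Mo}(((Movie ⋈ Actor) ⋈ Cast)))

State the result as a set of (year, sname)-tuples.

{(1991, Cal), (1991, Dee), (1991, Ivy)}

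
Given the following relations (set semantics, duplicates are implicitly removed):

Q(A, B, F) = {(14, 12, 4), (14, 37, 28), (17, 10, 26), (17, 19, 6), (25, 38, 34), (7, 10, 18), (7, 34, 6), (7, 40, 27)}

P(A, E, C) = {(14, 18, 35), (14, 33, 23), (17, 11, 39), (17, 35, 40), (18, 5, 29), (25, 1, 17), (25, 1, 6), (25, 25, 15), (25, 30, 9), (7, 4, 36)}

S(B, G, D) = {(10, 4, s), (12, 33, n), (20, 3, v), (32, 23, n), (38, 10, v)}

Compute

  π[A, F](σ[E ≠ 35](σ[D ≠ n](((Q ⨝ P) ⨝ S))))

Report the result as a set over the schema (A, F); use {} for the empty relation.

{(17, 26), (25, 34), (7, 18)}

Natural join on A: {(14, 12, 4, 18, 35), (14, 12, 4, 33, 23), (14, 37, 28, 18, 35), (14, 37, 28, 33, 23), (17, 10, 26, 11, 39), (17, 10, 26, 35, 40), (17, 19, 6, 11, 39), (17, 19, 6, 35, 40), (25, 38, 34, 1, 17), (25, 38, 34, 1, 6), (25, 38, 34, 25, 15), (25, 38, 34, 30, 9), (7, 10, 18, 4, 36), (7, 34, 6, 4, 36), (7, 40, 27, 4, 36)}
Natural join on B: {(14, 12, 4, 18, 35, 33, n), (14, 12, 4, 33, 23, 33, n), (17, 10, 26, 11, 39, 4, s), (17, 10, 26, 35, 40, 4, s), (25, 38, 34, 1, 17, 10, v), (25, 38, 34, 1, 6, 10, v), (25, 38, 34, 25, 15, 10, v), (25, 38, 34, 30, 9, 10, v), (7, 10, 18, 4, 36, 4, s)}
Apply σ_{D ≠ n}; surviving tuples: {(17, 10, 26, 11, 39, 4, s), (17, 10, 26, 35, 40, 4, s), (25, 38, 34, 1, 17, 10, v), (25, 38, 34, 1, 6, 10, v), (25, 38, 34, 25, 15, 10, v), (25, 38, 34, 30, 9, 10, v), (7, 10, 18, 4, 36, 4, s)}
Apply σ_{E ≠ 35}; surviving tuples: {(17, 10, 26, 11, 39, 4, s), (25, 38, 34, 1, 17, 10, v), (25, 38, 34, 1, 6, 10, v), (25, 38, 34, 25, 15, 10, v), (25, 38, 34, 30, 9, 10, v), (7, 10, 18, 4, 36, 4, s)}
π_{A, F} gives {(17, 26), (25, 34), (7, 18)} (3 duplicate(s) eliminated).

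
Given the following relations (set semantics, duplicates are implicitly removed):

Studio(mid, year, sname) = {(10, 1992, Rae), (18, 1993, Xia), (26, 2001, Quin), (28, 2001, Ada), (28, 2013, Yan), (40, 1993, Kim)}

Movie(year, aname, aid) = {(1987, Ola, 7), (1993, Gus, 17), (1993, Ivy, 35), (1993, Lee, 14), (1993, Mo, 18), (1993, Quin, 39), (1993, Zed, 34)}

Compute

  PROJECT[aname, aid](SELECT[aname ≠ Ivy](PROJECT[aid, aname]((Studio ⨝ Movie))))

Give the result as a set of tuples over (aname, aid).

{(Gus, 17), (Lee, 14), (Mo, 18), (Quin, 39), (Zed, 34)}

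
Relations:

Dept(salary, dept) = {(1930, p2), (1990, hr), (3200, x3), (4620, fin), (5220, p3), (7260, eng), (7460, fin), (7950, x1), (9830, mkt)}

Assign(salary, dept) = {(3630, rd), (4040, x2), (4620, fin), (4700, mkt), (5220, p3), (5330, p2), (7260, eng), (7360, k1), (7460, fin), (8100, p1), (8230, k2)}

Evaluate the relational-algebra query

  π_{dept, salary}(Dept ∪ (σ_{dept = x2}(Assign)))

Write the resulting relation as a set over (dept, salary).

{(eng, 7260), (fin, 4620), (fin, 7460), (hr, 1990), (mkt, 9830), (p2, 1930), (p3, 5220), (x1, 7950), (x2, 4040), (x3, 3200)}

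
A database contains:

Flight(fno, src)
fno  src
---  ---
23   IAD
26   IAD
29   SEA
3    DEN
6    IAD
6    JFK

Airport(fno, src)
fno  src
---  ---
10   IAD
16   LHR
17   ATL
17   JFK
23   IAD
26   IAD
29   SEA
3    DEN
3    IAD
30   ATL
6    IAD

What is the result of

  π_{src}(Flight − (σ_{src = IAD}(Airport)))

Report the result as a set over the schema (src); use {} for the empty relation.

σ[src = IAD]: keep tuples satisfying src = IAD → {(10, IAD), (23, IAD), (26, IAD), (3, IAD), (6, IAD)}
Set difference of the two operands is {(29, SEA), (3, DEN), (6, JFK)}.
Projecting to src: {DEN, JFK, SEA}

{DEN, JFK, SEA}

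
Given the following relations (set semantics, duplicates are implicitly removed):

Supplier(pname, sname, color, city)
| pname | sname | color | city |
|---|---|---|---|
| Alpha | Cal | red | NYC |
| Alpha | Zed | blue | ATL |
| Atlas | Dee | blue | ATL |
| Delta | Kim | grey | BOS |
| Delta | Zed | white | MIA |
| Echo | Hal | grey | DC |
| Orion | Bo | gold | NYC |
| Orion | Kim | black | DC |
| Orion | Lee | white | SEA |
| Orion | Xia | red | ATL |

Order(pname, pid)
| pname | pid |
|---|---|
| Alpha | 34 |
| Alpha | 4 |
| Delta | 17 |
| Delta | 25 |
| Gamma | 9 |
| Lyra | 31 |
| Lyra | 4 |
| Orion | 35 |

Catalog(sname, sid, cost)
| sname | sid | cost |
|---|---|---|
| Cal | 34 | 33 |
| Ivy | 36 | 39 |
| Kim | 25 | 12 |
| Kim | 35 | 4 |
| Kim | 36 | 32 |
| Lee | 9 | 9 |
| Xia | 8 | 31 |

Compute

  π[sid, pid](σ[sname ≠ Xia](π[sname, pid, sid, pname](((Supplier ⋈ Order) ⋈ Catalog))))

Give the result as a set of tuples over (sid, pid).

{(25, 17), (25, 25), (25, 35), (34, 34), (34, 4), (35, 17), (35, 25), (35, 35), (36, 17), (36, 25), (36, 35), (9, 35)}

Joining Supplier and Order on pname yields {(Alpha, Cal, red, NYC, 34), (Alpha, Cal, red, NYC, 4), (Alpha, Zed, blue, ATL, 34), (Alpha, Zed, blue, ATL, 4), (Delta, Kim, grey, BOS, 17), (Delta, Kim, grey, BOS, 25), (Delta, Zed, white, MIA, 17), (Delta, Zed, white, MIA, 25), (Orion, Bo, gold, NYC, 35), (Orion, Kim, black, DC, 35), (Orion, Lee, white, SEA, 35), (Orion, Xia, red, ATL, 35)}.
Joining (Supplier ⋈ Order) and Catalog on sname yields {(Alpha, Cal, red, NYC, 34, 34, 33), (Alpha, Cal, red, NYC, 4, 34, 33), (Delta, Kim, grey, BOS, 17, 25, 12), (Delta, Kim, grey, BOS, 17, 35, 4), (Delta, Kim, grey, BOS, 17, 36, 32), (Delta, Kim, grey, BOS, 25, 25, 12), (Delta, Kim, grey, BOS, 25, 35, 4), (Delta, Kim, grey, BOS, 25, 36, 32), (Orion, Kim, black, DC, 35, 25, 12), (Orion, Kim, black, DC, 35, 35, 4), (Orion, Kim, black, DC, 35, 36, 32), (Orion, Lee, white, SEA, 35, 9, 9), (Orion, Xia, red, ATL, 35, 8, 31)}.
Keep only column(s) sname, pid, sid, pname: {(Cal, 34, 34, Alpha), (Cal, 4, 34, Alpha), (Kim, 17, 25, Delta), (Kim, 17, 35, Delta), (Kim, 17, 36, Delta), (Kim, 25, 25, Delta), (Kim, 25, 35, Delta), (Kim, 25, 36, Delta), (Kim, 35, 25, Orion), (Kim, 35, 35, Orion), (Kim, 35, 36, Orion), (Lee, 35, 9, Orion), (Xia, 35, 8, Orion)}
Selection sname ≠ Xia: {(Cal, 34, 34, Alpha), (Cal, 4, 34, Alpha), (Kim, 17, 25, Delta), (Kim, 17, 35, Delta), (Kim, 17, 36, Delta), (Kim, 25, 25, Delta), (Kim, 25, 35, Delta), (Kim, 25, 36, Delta), (Kim, 35, 25, Orion), (Kim, 35, 35, Orion), (Kim, 35, 36, Orion), (Lee, 35, 9, Orion)}
Keep only column(s) sid, pid: {(25, 17), (25, 25), (25, 35), (34, 34), (34, 4), (35, 17), (35, 25), (35, 35), (36, 17), (36, 25), (36, 35), (9, 35)}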